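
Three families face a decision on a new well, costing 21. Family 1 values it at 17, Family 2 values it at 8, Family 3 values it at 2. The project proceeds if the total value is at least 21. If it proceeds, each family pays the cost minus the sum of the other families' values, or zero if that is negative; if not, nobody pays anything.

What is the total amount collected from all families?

Total value 27 ≥ cost 21, so it is built.
Family 1: others sum to 10; max(0, 21 - 10) = 11.
Family 2: others sum to 19; max(0, 21 - 19) = 2.
Family 3: others sum to 25; max(0, 21 - 25) = 0.
Total collected = 11 + 2 + 0 = 13.

13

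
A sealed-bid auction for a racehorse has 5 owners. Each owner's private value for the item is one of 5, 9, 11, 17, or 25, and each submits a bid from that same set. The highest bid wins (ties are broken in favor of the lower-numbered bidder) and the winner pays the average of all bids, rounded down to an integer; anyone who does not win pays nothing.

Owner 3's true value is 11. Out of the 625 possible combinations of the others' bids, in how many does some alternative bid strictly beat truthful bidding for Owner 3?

Others bid (5, 5, 5, 5): truth gives 5; bid 9 gives 6 > 5. Violating.
Others bid (5, 5, 5, 9): truth gives 4; bid 9 gives 5 > 4. Violating.
Others bid (5, 5, 5, 17): truth gives 0; bid 17 gives 2 > 0. Violating.
Others bid (5, 5, 9, 5): truth gives 4; bid 9 gives 5 > 4. Violating.
Others bid (5, 5, 5, 11): truth gives 4; no alternative beats it.
Others bid (5, 5, 5, 25): truth gives 0; no alternative beats it.
(Checking all 625 profiles: 40 have a profitable deviation, 585 do not.)

40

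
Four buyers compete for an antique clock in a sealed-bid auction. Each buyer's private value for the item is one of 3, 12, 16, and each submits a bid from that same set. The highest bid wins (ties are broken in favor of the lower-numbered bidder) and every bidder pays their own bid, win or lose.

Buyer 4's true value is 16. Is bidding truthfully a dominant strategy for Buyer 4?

Consider the case where Buyer 1 bids 3, Buyer 2 bids 3 and Buyer 3 bids 3.
Truthful bid 16: wins, pays 16, utility 16 - 16 = 0.
Bid 12 instead: wins, pays 12, utility 16 - 12 = 4.
Since 4 > 0, bidding 12 is strictly better here, so truthful bidding is not dominant.

No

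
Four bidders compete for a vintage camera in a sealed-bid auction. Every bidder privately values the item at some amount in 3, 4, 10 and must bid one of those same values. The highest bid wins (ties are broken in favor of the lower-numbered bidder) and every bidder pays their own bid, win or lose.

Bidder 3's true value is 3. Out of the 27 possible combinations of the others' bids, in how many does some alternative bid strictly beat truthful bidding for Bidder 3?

Others bid (3, 3, 3): truth gives -3; bid 4 gives -1 > -3. Violating.
Others bid (3, 3, 4): truth gives -3; bid 4 gives -1 > -3. Violating.
Others bid (3, 3, 10): truth gives -3; no alternative beats it.
Others bid (3, 4, 3): truth gives -3; no alternative beats it.
(Checking all 27 profiles: 2 have a profitable deviation, 25 do not.)

2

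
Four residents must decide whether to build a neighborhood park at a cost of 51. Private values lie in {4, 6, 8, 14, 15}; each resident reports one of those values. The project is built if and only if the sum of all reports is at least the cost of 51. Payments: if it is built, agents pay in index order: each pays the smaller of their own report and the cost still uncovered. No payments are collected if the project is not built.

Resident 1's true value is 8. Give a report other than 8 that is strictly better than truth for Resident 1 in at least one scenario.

Suppose Resident 2 reports 15, Resident 3 reports 15 and Resident 4 reports 15.
Report 8: project built, pays 8, utility 8 - 8 = 0.
Report 6: project built, pays 6, utility 8 - 6 = 2.
So reporting 6 beats truth here (2 > 0).

6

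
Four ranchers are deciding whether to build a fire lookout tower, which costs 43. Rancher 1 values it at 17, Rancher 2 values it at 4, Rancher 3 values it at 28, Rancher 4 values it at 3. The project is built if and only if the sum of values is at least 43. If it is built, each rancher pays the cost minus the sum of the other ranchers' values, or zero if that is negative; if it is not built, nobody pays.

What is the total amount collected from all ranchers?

Total value 52 ≥ cost 43, so it is built.
Rancher 1: others sum to 35; max(0, 43 - 35) = 8.
Rancher 2: others sum to 48; max(0, 43 - 48) = 0.
Rancher 3: others sum to 24; max(0, 43 - 24) = 19.
Rancher 4: others sum to 49; max(0, 43 - 49) = 0.
Total collected = 8 + 0 + 19 + 0 = 27.

27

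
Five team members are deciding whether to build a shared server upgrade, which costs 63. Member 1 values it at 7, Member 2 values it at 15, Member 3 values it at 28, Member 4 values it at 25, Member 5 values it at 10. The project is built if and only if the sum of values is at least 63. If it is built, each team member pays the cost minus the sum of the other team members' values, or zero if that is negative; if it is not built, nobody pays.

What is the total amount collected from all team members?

Total value 85 ≥ cost 63, so it is built.
Member 1: others sum to 78; max(0, 63 - 78) = 0.
Member 2: others sum to 70; max(0, 63 - 70) = 0.
Member 3: others sum to 57; max(0, 63 - 57) = 6.
Member 4: others sum to 60; max(0, 63 - 60) = 3.
Member 5: others sum to 75; max(0, 63 - 75) = 0.
Total collected = 0 + 0 + 6 + 3 + 0 = 9.

9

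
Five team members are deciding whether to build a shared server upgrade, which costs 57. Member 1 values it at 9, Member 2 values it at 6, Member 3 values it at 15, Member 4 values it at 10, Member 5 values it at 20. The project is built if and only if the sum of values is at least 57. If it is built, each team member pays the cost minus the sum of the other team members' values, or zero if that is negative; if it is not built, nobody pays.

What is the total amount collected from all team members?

45

Total value 60 ≥ cost 57, so it is built.
Member 1: others sum to 51; max(0, 57 - 51) = 6.
Member 2: others sum to 54; max(0, 57 - 54) = 3.
Member 3: others sum to 45; max(0, 57 - 45) = 12.
Member 4: others sum to 50; max(0, 57 - 50) = 7.
Member 5: others sum to 40; max(0, 57 - 40) = 17.
Total collected = 6 + 3 + 12 + 7 + 17 = 45.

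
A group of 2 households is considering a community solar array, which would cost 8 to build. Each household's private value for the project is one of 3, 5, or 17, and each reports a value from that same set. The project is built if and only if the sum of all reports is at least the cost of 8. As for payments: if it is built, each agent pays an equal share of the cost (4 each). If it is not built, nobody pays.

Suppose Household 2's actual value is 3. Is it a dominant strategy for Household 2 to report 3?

Yes

Check each profile of the others' reports and compare truth against every alternative report.
Others report (3): truth gives 0, best alternative gives -1.
Others report (5): truth gives -1, best alternative gives -1.
Others report (17): truth gives -1, best alternative gives -1.
In every case the truthful report is at least as good as any alternative, so it is a dominant strategy.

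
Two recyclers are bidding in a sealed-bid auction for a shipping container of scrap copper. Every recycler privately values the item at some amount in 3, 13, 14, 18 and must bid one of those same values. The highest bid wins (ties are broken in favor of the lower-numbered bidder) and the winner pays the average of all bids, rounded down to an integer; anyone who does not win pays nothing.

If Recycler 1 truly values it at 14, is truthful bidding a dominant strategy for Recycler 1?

Consider the case where Recycler 2 bids 3.
Truthful bid 14: wins, pays 8, utility 14 - 8 = 6.
Bid 3 instead: wins, pays 3, utility 14 - 3 = 11.
Since 11 > 6, bidding 3 is strictly better here, so truthful bidding is not dominant.

No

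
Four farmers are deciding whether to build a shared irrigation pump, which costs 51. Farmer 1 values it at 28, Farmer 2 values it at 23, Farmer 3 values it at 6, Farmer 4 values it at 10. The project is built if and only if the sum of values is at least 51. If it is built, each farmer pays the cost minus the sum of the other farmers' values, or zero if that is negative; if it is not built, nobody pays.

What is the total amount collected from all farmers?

Total value 67 ≥ cost 51, so it is built.
Farmer 1: others sum to 39; max(0, 51 - 39) = 12.
Farmer 2: others sum to 44; max(0, 51 - 44) = 7.
Farmer 3: others sum to 61; max(0, 51 - 61) = 0.
Farmer 4: others sum to 57; max(0, 51 - 57) = 0.
Total collected = 12 + 7 + 0 + 0 = 19.

19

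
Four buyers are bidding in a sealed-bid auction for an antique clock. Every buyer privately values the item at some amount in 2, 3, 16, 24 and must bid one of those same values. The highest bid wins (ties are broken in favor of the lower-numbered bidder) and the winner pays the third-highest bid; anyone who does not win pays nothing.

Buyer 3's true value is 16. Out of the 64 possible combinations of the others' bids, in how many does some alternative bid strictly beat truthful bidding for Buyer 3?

Others bid (2, 2, 24): truth gives 0; bid 24 gives 14 > 0. Violating.
Others bid (2, 3, 24): truth gives 0; bid 24 gives 13 > 0. Violating.
Others bid (2, 16, 2): truth gives 0; bid 24 gives 14 > 0. Violating.
Others bid (2, 16, 3): truth gives 0; bid 24 gives 13 > 0. Violating.
Others bid (2, 2, 2): truth gives 14; no alternative beats it.
Others bid (2, 2, 3): truth gives 14; no alternative beats it.
(Checking all 64 profiles: 12 have a profitable deviation, 52 do not.)

12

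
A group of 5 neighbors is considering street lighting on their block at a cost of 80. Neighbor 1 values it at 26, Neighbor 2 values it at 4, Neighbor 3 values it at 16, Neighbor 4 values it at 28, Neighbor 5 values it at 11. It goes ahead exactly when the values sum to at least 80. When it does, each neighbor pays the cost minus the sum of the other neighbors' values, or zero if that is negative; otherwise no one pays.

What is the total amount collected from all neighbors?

61

Total value 85 ≥ cost 80, so it is built.
Neighbor 1: others sum to 59; max(0, 80 - 59) = 21.
Neighbor 2: others sum to 81; max(0, 80 - 81) = 0.
Neighbor 3: others sum to 69; max(0, 80 - 69) = 11.
Neighbor 4: others sum to 57; max(0, 80 - 57) = 23.
Neighbor 5: others sum to 74; max(0, 80 - 74) = 6.
Total collected = 21 + 0 + 11 + 23 + 6 = 61.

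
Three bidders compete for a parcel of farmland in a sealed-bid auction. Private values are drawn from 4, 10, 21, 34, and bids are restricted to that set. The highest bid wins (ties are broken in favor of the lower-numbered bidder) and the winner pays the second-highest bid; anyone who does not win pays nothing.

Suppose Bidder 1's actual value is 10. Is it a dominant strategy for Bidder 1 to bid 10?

Yes

Check each profile of the others' bids and compare truth against every alternative bid.
Others bid (4, 4): truth gives 6, best alternative gives 6.
Others bid (4, 10): truth gives 0, best alternative gives 0.
Others bid (4, 21): truth gives 0, best alternative gives 0.
Others bid (4, 34): truth gives 0, best alternative gives 0.
Others bid (10, 4): truth gives 0, best alternative gives 0.
Others bid (10, 10): truth gives 0, best alternative gives 0.
(Remaining 10 profiles checked similarly; truth is weakly best in each.)
In every case the truthful bid is at least as good as any alternative, so it is a dominant strategy.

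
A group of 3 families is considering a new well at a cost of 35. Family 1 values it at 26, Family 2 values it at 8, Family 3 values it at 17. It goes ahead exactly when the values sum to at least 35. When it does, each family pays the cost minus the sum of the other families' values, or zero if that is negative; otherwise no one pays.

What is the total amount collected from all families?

Total value 51 ≥ cost 35, so it is built.
Family 1: others sum to 25; max(0, 35 - 25) = 10.
Family 2: others sum to 43; max(0, 35 - 43) = 0.
Family 3: others sum to 34; max(0, 35 - 34) = 1.
Total collected = 10 + 0 + 1 = 11.

11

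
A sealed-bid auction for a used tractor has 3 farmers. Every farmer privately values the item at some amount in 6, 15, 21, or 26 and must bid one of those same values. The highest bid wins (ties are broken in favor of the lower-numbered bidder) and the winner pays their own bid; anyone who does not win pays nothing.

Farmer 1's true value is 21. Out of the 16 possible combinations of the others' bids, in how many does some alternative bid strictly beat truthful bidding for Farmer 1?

4

Others bid (6, 6): truth gives 0; bid 6 gives 15 > 0. Violating.
Others bid (6, 15): truth gives 0; bid 15 gives 6 > 0. Violating.
Others bid (15, 6): truth gives 0; bid 15 gives 6 > 0. Violating.
Others bid (15, 15): truth gives 0; bid 15 gives 6 > 0. Violating.
Others bid (6, 21): truth gives 0; no alternative beats it.
Others bid (6, 26): truth gives 0; no alternative beats it.
(Checking all 16 profiles: 4 have a profitable deviation, 12 do not.)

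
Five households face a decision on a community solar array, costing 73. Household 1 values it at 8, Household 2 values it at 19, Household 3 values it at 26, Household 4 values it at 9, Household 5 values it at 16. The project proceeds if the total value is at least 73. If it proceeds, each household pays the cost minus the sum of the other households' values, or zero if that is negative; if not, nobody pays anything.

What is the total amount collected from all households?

53

Total value 78 ≥ cost 73, so it is built.
Household 1: others sum to 70; max(0, 73 - 70) = 3.
Household 2: others sum to 59; max(0, 73 - 59) = 14.
Household 3: others sum to 52; max(0, 73 - 52) = 21.
Household 4: others sum to 69; max(0, 73 - 69) = 4.
Household 5: others sum to 62; max(0, 73 - 62) = 11.
Total collected = 3 + 14 + 21 + 4 + 11 = 53.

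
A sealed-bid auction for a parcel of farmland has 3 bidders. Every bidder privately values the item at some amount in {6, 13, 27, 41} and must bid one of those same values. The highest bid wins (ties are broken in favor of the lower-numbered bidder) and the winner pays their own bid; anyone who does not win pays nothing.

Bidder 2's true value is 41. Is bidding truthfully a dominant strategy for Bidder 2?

Consider the case where Bidder 1 bids 6 and Bidder 3 bids 6.
Truthful bid 41: wins, pays 41, utility 41 - 41 = 0.
Bid 13 instead: wins, pays 13, utility 41 - 13 = 28.
Since 28 > 0, bidding 13 is strictly better here, so truthful bidding is not dominant.

No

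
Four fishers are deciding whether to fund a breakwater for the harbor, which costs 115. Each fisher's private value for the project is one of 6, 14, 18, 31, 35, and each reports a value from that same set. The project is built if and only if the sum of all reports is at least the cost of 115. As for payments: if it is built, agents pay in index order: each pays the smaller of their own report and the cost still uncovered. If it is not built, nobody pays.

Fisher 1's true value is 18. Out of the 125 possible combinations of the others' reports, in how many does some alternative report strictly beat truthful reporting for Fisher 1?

4

Others report (31, 35, 35): truth gives 0; report 14 gives 4 > 0. Violating.
Others report (35, 31, 35): truth gives 0; report 14 gives 4 > 0. Violating.
Others report (35, 35, 31): truth gives 0; report 14 gives 4 > 0. Violating.
Others report (35, 35, 35): truth gives 0; report 14 gives 4 > 0. Violating.
Others report (6, 6, 6): truth gives 0; no alternative beats it.
Others report (6, 6, 14): truth gives 0; no alternative beats it.
(Checking all 125 profiles: 4 have a profitable deviation, 121 do not.)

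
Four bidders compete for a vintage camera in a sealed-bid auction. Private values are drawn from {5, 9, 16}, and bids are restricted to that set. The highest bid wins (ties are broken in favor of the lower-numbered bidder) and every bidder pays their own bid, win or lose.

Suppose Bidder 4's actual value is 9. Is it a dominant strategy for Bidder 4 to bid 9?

No

Consider the case where Bidder 1 bids 5, Bidder 2 bids 5 and Bidder 3 bids 9.
Truthful bid 9: loses but pays 9, utility -9.
Bid 5 instead: loses but pays 5, utility -5.
Since -5 > -9, bidding 5 is strictly better here, so truthful bidding is not dominant.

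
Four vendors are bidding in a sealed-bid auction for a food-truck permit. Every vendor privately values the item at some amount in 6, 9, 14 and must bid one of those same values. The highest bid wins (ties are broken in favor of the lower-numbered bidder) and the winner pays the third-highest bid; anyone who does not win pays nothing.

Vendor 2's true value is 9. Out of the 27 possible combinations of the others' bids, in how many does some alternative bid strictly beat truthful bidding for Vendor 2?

3

Others bid (6, 6, 14): truth gives 0; bid 14 gives 3 > 0. Violating.
Others bid (6, 14, 6): truth gives 0; bid 14 gives 3 > 0. Violating.
Others bid (9, 6, 6): truth gives 0; bid 14 gives 3 > 0. Violating.
Others bid (6, 6, 6): truth gives 3; no alternative beats it.
Others bid (6, 6, 9): truth gives 3; no alternative beats it.
(Checking all 27 profiles: 3 have a profitable deviation, 24 do not.)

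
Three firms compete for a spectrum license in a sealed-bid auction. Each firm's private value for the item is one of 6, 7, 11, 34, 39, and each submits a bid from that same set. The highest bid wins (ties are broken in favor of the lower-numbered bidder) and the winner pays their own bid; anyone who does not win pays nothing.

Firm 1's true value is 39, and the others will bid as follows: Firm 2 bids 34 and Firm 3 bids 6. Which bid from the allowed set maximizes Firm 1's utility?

34

Bid 6: loses, pays 0, utility 0.
Bid 7: loses, pays 0, utility 0.
Bid 11: loses, pays 0, utility 0.
Bid 34: wins, pays 34, utility 39 - 34 = 5.
Bid 39: wins, pays 39, utility 39 - 39 = 0.
The best choice is 34 with utility 5.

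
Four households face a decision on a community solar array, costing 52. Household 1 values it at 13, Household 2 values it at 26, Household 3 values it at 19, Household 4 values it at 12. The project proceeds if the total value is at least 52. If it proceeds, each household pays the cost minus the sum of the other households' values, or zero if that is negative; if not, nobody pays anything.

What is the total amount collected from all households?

9

Total value 70 ≥ cost 52, so it is built.
Household 1: others sum to 57; max(0, 52 - 57) = 0.
Household 2: others sum to 44; max(0, 52 - 44) = 8.
Household 3: others sum to 51; max(0, 52 - 51) = 1.
Household 4: others sum to 58; max(0, 52 - 58) = 0.
Total collected = 0 + 8 + 1 + 0 = 9.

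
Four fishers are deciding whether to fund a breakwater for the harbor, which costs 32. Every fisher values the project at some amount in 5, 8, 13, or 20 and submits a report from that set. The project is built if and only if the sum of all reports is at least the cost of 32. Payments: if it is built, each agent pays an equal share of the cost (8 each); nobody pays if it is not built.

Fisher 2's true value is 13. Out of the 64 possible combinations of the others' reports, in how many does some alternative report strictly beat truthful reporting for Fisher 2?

4

Others report (5, 5, 5): truth gives 0; report 20 gives 5 > 0. Violating.
Others report (5, 5, 8): truth gives 0; report 20 gives 5 > 0. Violating.
Others report (5, 8, 5): truth gives 0; report 20 gives 5 > 0. Violating.
Others report (8, 5, 5): truth gives 0; report 20 gives 5 > 0. Violating.
Others report (5, 5, 13): truth gives 5; no alternative beats it.
Others report (5, 5, 20): truth gives 5; no alternative beats it.
(Checking all 64 profiles: 4 have a profitable deviation, 60 do not.)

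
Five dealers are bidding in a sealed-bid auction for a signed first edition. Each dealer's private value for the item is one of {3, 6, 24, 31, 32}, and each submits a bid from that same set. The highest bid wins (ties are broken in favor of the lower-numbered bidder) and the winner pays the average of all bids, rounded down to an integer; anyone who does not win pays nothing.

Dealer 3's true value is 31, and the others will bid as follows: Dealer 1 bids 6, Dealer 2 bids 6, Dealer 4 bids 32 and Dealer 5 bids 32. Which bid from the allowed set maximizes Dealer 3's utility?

32

Bid 3: loses, pays 0, utility 0.
Bid 6: loses, pays 0, utility 0.
Bid 24: loses, pays 0, utility 0.
Bid 31: loses, pays 0, utility 0.
Bid 32: wins, pays 21, utility 31 - 21 = 10.
The best choice is 32 with utility 10.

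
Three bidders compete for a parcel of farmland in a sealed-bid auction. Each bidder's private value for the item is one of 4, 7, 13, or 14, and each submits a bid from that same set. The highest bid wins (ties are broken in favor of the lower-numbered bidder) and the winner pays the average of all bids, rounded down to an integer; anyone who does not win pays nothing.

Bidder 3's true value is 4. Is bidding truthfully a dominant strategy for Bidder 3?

Check each profile of the others' bids and compare truth against every alternative bid.
Others bid (4, 4): truth gives 0, best alternative gives -1.
Others bid (4, 7): truth gives 0, best alternative gives 0.
Others bid (4, 13): truth gives 0, best alternative gives 0.
Others bid (4, 14): truth gives 0, best alternative gives 0.
Others bid (7, 4): truth gives 0, best alternative gives 0.
Others bid (7, 7): truth gives 0, best alternative gives 0.
(Remaining 10 profiles checked similarly; truth is weakly best in each.)
In every case the truthful bid is at least as good as any alternative, so it is a dominant strategy.

Yes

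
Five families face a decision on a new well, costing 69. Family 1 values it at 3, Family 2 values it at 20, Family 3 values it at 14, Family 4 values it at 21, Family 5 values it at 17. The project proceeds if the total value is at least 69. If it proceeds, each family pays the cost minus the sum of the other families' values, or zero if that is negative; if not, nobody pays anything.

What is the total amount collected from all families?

Total value 75 ≥ cost 69, so it is built.
Family 1: others sum to 72; max(0, 69 - 72) = 0.
Family 2: others sum to 55; max(0, 69 - 55) = 14.
Family 3: others sum to 61; max(0, 69 - 61) = 8.
Family 4: others sum to 54; max(0, 69 - 54) = 15.
Family 5: others sum to 58; max(0, 69 - 58) = 11.
Total collected = 0 + 14 + 8 + 15 + 11 = 48.

48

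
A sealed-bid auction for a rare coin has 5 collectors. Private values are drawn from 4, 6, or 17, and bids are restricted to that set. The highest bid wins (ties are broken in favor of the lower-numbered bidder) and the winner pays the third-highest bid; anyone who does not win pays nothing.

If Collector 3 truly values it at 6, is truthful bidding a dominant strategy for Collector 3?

Consider the case where Collector 1 bids 4, Collector 2 bids 4, Collector 4 bids 4 and Collector 5 bids 17.
Truthful bid 6: loses, pays 0, utility 0.
Bid 17 instead: wins, pays 4, utility 6 - 4 = 2.
Since 2 > 0, bidding 17 is strictly better here, so truthful bidding is not dominant.

No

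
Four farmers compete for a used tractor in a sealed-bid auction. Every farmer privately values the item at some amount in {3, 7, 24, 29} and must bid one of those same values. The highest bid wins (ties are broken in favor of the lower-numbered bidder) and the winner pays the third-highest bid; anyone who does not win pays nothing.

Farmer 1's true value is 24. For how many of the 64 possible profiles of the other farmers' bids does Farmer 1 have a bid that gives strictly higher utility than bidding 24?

Others bid (3, 3, 29): truth gives 0; bid 29 gives 21 > 0. Violating.
Others bid (3, 7, 29): truth gives 0; bid 29 gives 17 > 0. Violating.
Others bid (3, 29, 3): truth gives 0; bid 29 gives 21 > 0. Violating.
Others bid (3, 29, 7): truth gives 0; bid 29 gives 17 > 0. Violating.
Others bid (3, 3, 3): truth gives 21; no alternative beats it.
Others bid (3, 3, 7): truth gives 21; no alternative beats it.
(Checking all 64 profiles: 12 have a profitable deviation, 52 do not.)

12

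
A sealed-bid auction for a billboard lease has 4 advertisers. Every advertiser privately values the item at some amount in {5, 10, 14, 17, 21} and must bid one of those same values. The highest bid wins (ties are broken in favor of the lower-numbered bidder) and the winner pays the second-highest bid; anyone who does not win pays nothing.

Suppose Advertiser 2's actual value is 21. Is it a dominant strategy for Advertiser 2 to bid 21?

Check each profile of the others' bids and compare truth against every alternative bid.
Others bid (17, 5, 5): truth gives 4, best alternative gives 0.
Others bid (17, 5, 10): truth gives 4, best alternative gives 0.
Others bid (17, 5, 14): truth gives 4, best alternative gives 0.
Others bid (17, 5, 17): truth gives 4, best alternative gives 0.
Others bid (17, 10, 5): truth gives 4, best alternative gives 0.
Others bid (17, 10, 10): truth gives 4, best alternative gives 0.
(Remaining 119 profiles checked similarly; truth is weakly best in each.)
In every case the truthful bid is at least as good as any alternative, so it is a dominant strategy.

Yes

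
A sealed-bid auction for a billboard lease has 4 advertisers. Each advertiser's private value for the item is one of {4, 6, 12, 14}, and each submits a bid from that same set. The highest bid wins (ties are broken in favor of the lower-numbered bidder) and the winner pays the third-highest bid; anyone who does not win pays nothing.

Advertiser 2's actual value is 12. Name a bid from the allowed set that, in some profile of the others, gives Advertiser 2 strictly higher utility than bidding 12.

14

Suppose Advertiser 1 bids 4, Advertiser 3 bids 4 and Advertiser 4 bids 14.
Bid 12: loses, pays 0, utility 0.
Bid 14: wins, pays 4, utility 12 - 4 = 8.
So bidding 14 beats truth here (8 > 0).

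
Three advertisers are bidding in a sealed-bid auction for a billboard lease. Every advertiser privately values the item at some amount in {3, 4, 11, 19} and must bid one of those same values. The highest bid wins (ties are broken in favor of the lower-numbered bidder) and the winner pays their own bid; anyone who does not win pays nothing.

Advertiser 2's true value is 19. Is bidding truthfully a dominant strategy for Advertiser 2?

Consider the case where Advertiser 1 bids 3 and Advertiser 3 bids 3.
Truthful bid 19: wins, pays 19, utility 19 - 19 = 0.
Bid 4 instead: wins, pays 4, utility 19 - 4 = 15.
Since 15 > 0, bidding 4 is strictly better here, so truthful bidding is not dominant.

No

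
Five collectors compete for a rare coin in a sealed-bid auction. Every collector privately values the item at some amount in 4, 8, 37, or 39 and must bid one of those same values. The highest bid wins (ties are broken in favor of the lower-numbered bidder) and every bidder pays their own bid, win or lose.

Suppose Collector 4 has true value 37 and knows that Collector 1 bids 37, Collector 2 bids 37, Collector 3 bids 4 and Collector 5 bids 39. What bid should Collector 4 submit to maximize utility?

Bid 4: loses but pays 4, utility -4.
Bid 8: loses but pays 8, utility -8.
Bid 37: loses but pays 37, utility -37.
Bid 39: wins, pays 39, utility 37 - 39 = -2.
The best choice is 39 with utility -2.

39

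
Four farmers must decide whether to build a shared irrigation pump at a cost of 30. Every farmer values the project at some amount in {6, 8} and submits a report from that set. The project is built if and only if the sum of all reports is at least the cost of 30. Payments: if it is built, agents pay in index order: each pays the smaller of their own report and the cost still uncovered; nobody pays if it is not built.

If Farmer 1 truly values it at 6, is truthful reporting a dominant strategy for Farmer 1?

Yes

Check each profile of the others' reports and compare truth against every alternative report.
Others report (6, 8, 8): truth gives 0, best alternative gives -2.
Others report (8, 6, 8): truth gives 0, best alternative gives -2.
Others report (8, 8, 6): truth gives 0, best alternative gives -2.
Others report (8, 8, 8): truth gives 0, best alternative gives -2.
Others report (6, 6, 6): truth gives 0, best alternative gives 0.
Others report (6, 6, 8): truth gives 0, best alternative gives 0.
(Remaining 2 profiles checked similarly; truth is weakly best in each.)
In every case the truthful report is at least as good as any alternative, so it is a dominant strategy.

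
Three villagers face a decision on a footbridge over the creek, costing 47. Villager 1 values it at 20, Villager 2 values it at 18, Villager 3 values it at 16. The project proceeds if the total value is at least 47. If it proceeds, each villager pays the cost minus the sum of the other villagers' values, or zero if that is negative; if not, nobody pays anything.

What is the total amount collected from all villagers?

Total value 54 ≥ cost 47, so it is built.
Villager 1: others sum to 34; max(0, 47 - 34) = 13.
Villager 2: others sum to 36; max(0, 47 - 36) = 11.
Villager 3: others sum to 38; max(0, 47 - 38) = 9.
Total collected = 13 + 11 + 9 = 33.

33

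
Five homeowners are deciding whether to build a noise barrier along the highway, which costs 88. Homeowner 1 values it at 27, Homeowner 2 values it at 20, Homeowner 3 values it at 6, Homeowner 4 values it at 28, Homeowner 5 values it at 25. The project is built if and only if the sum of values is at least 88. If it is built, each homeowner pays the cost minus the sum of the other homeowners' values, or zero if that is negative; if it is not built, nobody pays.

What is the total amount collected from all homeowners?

28

Total value 106 ≥ cost 88, so it is built.
Homeowner 1: others sum to 79; max(0, 88 - 79) = 9.
Homeowner 2: others sum to 86; max(0, 88 - 86) = 2.
Homeowner 3: others sum to 100; max(0, 88 - 100) = 0.
Homeowner 4: others sum to 78; max(0, 88 - 78) = 10.
Homeowner 5: others sum to 81; max(0, 88 - 81) = 7.
Total collected = 9 + 2 + 0 + 10 + 7 = 28.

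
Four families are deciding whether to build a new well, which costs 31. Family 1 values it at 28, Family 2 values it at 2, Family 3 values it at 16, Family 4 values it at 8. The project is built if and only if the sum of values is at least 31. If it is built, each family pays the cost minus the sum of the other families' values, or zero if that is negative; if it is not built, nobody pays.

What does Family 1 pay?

Total value 54 ≥ cost 31, so the project is built.
The other families' values sum to 26.
Cost minus that sum is 31 - 26 = 5.

5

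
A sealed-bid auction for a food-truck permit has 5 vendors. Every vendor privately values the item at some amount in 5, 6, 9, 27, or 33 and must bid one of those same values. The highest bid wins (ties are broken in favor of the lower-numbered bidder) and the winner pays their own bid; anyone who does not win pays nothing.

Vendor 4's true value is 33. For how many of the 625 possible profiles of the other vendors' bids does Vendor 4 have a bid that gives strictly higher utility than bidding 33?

108

Others bid (5, 5, 5, 5): truth gives 0; bid 6 gives 27 > 0. Violating.
Others bid (5, 5, 5, 6): truth gives 0; bid 6 gives 27 > 0. Violating.
Others bid (5, 5, 5, 9): truth gives 0; bid 9 gives 24 > 0. Violating.
Others bid (5, 5, 5, 27): truth gives 0; bid 27 gives 6 > 0. Violating.
Others bid (5, 5, 5, 33): truth gives 0; no alternative beats it.
Others bid (5, 5, 6, 33): truth gives 0; no alternative beats it.
(Checking all 625 profiles: 108 have a profitable deviation, 517 do not.)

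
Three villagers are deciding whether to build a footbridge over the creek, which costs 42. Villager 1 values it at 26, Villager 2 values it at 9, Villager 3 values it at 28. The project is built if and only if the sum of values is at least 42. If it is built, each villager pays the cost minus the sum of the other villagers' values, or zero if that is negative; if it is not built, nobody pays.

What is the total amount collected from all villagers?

Total value 63 ≥ cost 42, so it is built.
Villager 1: others sum to 37; max(0, 42 - 37) = 5.
Villager 2: others sum to 54; max(0, 42 - 54) = 0.
Villager 3: others sum to 35; max(0, 42 - 35) = 7.
Total collected = 5 + 0 + 7 = 12.

12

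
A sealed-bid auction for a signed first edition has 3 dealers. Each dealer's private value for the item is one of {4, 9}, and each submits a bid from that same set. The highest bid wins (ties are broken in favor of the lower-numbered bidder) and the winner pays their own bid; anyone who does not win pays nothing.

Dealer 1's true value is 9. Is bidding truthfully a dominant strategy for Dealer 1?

No

Consider the case where Dealer 2 bids 4 and Dealer 3 bids 4.
Truthful bid 9: wins, pays 9, utility 9 - 9 = 0.
Bid 4 instead: wins, pays 4, utility 9 - 4 = 5.
Since 5 > 0, bidding 4 is strictly better here, so truthful bidding is not dominant.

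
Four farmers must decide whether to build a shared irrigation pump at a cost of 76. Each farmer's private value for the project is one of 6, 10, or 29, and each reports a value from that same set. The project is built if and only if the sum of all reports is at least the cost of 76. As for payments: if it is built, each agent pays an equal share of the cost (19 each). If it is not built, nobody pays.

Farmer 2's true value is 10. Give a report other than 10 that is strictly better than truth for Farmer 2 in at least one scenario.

Suppose Farmer 1 reports 10, Farmer 3 reports 29 and Farmer 4 reports 29.
Report 10: project built, pays 19, utility 10 - 19 = -9.
Report 6: project not built, utility 0.
So reporting 6 beats truth here (0 > -9).

6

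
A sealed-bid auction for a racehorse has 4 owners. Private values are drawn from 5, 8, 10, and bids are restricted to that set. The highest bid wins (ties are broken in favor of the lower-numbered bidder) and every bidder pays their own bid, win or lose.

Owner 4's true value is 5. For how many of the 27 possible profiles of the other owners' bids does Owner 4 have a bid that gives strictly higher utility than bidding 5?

Others bid (5, 5, 5): truth gives -5; bid 8 gives -3 > -5. Violating.
Others bid (5, 5, 8): truth gives -5; no alternative beats it.
Others bid (5, 5, 10): truth gives -5; no alternative beats it.
(Checking all 27 profiles: 1 has a profitable deviation, 26 do not.)

1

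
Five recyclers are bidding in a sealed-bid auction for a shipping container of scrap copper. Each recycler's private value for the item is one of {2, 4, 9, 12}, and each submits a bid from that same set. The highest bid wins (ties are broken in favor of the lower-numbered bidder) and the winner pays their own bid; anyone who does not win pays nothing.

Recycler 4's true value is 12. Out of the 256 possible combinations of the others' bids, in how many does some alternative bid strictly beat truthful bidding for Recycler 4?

Others bid (2, 2, 2, 2): truth gives 0; bid 4 gives 8 > 0. Violating.
Others bid (2, 2, 2, 4): truth gives 0; bid 4 gives 8 > 0. Violating.
Others bid (2, 2, 2, 9): truth gives 0; bid 9 gives 3 > 0. Violating.
Others bid (2, 2, 4, 2): truth gives 0; bid 9 gives 3 > 0. Violating.
Others bid (2, 2, 2, 12): truth gives 0; no alternative beats it.
Others bid (2, 2, 4, 12): truth gives 0; no alternative beats it.
(Checking all 256 profiles: 24 have a profitable deviation, 232 do not.)

24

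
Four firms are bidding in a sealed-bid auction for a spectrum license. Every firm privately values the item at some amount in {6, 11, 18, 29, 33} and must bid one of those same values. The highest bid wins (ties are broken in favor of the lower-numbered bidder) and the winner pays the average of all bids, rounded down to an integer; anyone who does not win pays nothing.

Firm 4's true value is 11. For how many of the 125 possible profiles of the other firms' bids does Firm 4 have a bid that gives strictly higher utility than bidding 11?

Others bid (6, 6, 11): truth gives 0; bid 18 gives 1 > 0. Violating.
Others bid (6, 11, 6): truth gives 0; bid 18 gives 1 > 0. Violating.
Others bid (11, 6, 6): truth gives 0; bid 18 gives 1 > 0. Violating.
Others bid (6, 6, 6): truth gives 4; no alternative beats it.
Others bid (6, 6, 18): truth gives 0; no alternative beats it.
(Checking all 125 profiles: 3 have a profitable deviation, 122 do not.)

3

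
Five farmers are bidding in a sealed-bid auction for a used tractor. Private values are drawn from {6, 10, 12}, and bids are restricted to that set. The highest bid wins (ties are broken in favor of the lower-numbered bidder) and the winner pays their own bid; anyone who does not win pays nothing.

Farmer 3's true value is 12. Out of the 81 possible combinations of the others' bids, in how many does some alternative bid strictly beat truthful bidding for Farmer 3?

Others bid (6, 6, 6, 6): truth gives 0; bid 10 gives 2 > 0. Violating.
Others bid (6, 6, 6, 10): truth gives 0; bid 10 gives 2 > 0. Violating.
Others bid (6, 6, 10, 6): truth gives 0; bid 10 gives 2 > 0. Violating.
Others bid (6, 6, 10, 10): truth gives 0; bid 10 gives 2 > 0. Violating.
Others bid (6, 6, 6, 12): truth gives 0; no alternative beats it.
Others bid (6, 6, 10, 12): truth gives 0; no alternative beats it.
(Checking all 81 profiles: 4 have a profitable deviation, 77 do not.)

4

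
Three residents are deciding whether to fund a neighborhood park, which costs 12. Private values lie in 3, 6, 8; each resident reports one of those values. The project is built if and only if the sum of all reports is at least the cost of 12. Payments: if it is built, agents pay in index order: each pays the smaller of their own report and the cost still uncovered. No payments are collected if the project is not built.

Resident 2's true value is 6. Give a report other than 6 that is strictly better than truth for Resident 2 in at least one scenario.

3

Suppose Resident 1 reports 3 and Resident 3 reports 6.
Report 6: project built, pays 6, utility 6 - 6 = 0.
Report 3: project built, pays 3, utility 6 - 3 = 3.
So reporting 3 beats truth here (3 > 0).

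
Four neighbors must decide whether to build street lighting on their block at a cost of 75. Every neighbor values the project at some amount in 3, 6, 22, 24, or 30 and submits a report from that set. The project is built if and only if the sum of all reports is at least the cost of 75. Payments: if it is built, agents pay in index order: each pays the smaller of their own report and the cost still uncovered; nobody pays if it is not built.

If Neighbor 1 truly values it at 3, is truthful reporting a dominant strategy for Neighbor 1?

Yes

Check each profile of the others' reports and compare truth against every alternative report.
Others report (22, 22, 30): truth gives 0, best alternative gives -3.
Others report (22, 24, 24): truth gives 0, best alternative gives -3.
Others report (22, 24, 30): truth gives 0, best alternative gives -3.
Others report (22, 30, 22): truth gives 0, best alternative gives -3.
Others report (22, 30, 24): truth gives 0, best alternative gives -3.
Others report (22, 30, 30): truth gives 0, best alternative gives -3.
(Remaining 119 profiles checked similarly; truth is weakly best in each.)
In every case the truthful report is at least as good as any alternative, so it is a dominant strategy.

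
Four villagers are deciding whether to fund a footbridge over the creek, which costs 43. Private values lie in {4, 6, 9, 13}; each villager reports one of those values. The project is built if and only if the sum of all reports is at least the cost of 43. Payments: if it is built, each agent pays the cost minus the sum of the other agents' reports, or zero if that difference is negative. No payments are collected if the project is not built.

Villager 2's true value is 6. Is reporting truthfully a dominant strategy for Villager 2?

Check each profile of the others' reports and compare truth against every alternative report.
Others report (13, 13, 13): truth gives 2, best alternative gives 2.
Others report (4, 4, 4): truth gives 0, best alternative gives 0.
Others report (4, 4, 6): truth gives 0, best alternative gives 0.
Others report (4, 4, 9): truth gives 0, best alternative gives 0.
Others report (4, 4, 13): truth gives 0, best alternative gives 0.
Others report (4, 6, 4): truth gives 0, best alternative gives 0.
(Remaining 58 profiles checked similarly; truth is weakly best in each.)
In every case the truthful report is at least as good as any alternative, so it is a dominant strategy.

Yes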